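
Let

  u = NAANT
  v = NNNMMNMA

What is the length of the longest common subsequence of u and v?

One common subsequence of length 2: N (u #1, v #6) → A (u #3, v #8). Since dp[5][8] = 2, nothing longer is possible.

2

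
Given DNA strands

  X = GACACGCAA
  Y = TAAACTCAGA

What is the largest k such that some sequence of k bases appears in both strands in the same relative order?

Match A at X[2]=Y[3], then A at X[4]=Y[4], then C at X[5]=Y[5], then C at X[7]=Y[7], then A at X[8]=Y[8], then A at X[9]=Y[10] — 6 bases in the same relative order in both, and the DP table's final entry dp[9][10] is also 6, so no common subsequence is longer.

6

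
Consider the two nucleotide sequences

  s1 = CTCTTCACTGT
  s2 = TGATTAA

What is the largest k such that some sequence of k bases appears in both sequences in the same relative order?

4

Let dp[i][j] be the LCS length of the first i bases of s1 and the first j bases of s2. dp[i][j] = dp[i-1][j-1]+1 when the i-th and j-th bases match, else max(dp[i-1][j], dp[i][j-1]).
    ·  T  G  A  T  T  A  A
 ·  0  0  0  0  0  0  0  0
 C  0  0  0  0  0  0  0  0
 T  0  1  1  1  1  1  1  1
 C  0  1  1  1  1  1  1  1
 T  0  1  1  1  2  2  2  2
 T  0  1  1  1  2  3  3  3
 C  0  1  1  1  2  3  3  3
 A  0  1  1  2  2  3  4  4
 C  0  1  1  2  2  3  4  4
 T  0  1  1  2  3  3  4  4
 G  0  1  2  2  3  3  4  4
 T  0  1  2  2  3  4  4  4
dp[11][7] = 4. One LCS (by backtracking along matches): TTTA.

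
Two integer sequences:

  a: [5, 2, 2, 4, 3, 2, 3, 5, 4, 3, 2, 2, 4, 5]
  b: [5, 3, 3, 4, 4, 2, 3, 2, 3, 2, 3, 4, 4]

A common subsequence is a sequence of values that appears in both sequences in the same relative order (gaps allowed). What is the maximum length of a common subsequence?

Taking 5 at a[1]=b[1], 2 at a[2]=b[6], 2 at a[3]=b[8], 3 at a[5]=b[9], 2 at a[6]=b[10], 3 at a[7]=b[11], 4 at a[9]=b[12], 4 at a[13]=b[13] gives a common subsequence of length 8. The LCS DP gives dp[14][13] = 8, so this is optimal.

8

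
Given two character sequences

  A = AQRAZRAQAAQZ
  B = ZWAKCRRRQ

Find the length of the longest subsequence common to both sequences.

One common subsequence of length 4: A at A[1]=B[3] → R at A[3]=B[7] → R at A[6]=B[8] → Q at A[11]=B[9]. dp[12][9] = 4 confirms this is the maximum.

4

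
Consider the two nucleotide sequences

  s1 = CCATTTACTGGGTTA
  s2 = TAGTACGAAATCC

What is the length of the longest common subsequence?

6

One common subsequence of length 6: A at s1[3]=s2[2], T at s1[6]=s2[4], A at s1[7]=s2[5], C at s1[8]=s2[6], G at s1[10]=s2[7], T at s1[13]=s2[11]. dp[15][13] = 6 confirms this is the maximum.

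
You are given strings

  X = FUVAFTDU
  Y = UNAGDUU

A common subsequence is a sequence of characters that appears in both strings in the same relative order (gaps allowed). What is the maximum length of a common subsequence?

Let dp[i][j] be the LCS length of the first i characters of X and the first j characters of Y. dp[i][j] = dp[i-1][j-1]+1 when the i-th and j-th characters match, else max(dp[i-1][j], dp[i][j-1]).
    ·  U  N  A  G  D  U  U
 ·  0  0  0  0  0  0  0  0
 F  0  0  0  0  0  0  0  0
 U  0  1  1  1  1  1  1  1
 V  0  1  1  1  1  1  1  1
 A  0  1  1  2  2  2  2  2
 F  0  1  1  2  2  2  2  2
 T  0  1  1  2  2  2  2  2
 D  0  1  1  2  2  3  3  3
 U  0  1  1  2  2  3  4  4
dp[8][7] = 4. One LCS (by backtracking along matches): UADU.

4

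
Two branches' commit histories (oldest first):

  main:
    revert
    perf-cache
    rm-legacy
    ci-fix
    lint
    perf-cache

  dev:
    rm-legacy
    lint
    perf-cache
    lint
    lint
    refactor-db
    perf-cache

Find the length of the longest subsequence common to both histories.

3

Taking perf-cache at main[2]=dev[3], then lint at main[5]=dev[5], then perf-cache at main[6]=dev[7] gives a common subsequence of length 3. dp[6][7] = 3 confirms this is the maximum.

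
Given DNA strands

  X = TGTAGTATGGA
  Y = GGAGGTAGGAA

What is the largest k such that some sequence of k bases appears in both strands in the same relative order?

8

Let dp[i][j] be the LCS length of the first i bases of X and the first j bases of Y. dp[i][j] = dp[i-1][j-1]+1 when the i-th and j-th bases match, else max(dp[i-1][j], dp[i][j-1]).
    ·  G  G  A  G  G  T  A  G  G  A  A
 ·  0  0  0  0  0  0  0  0  0  0  0  0
 T  0  0  0  0  0  0  1  1  1  1  1  1
 G  0  1  1  1  1  1  1  1  2  2  2  2
 T  0  1  1  1  1  1  2  2  2  2  2  2
 A  0  1  1  2  2  2  2  3  3  3  3  3
 G  0  1  2  2  3  3  3  3  4  4  4  4
 T  0  1  2  2  3  3  4  4  4  4  4  4
 A  0  1  2  3  3  3  4  5  5  5  5  5
 T  0  1  2  3  3  3  4  5  5  5  5  5
 G  0  1  2  3  4  4  4  5  6  6  6  6
 G  0  1  2  3  4  5  5  5  6  7  7  7
 A  0  1  2  3  4  5  5  6  6  7  8  8
dp[11][11] = 8. One LCS (by backtracking along matches): GAGTAGGA.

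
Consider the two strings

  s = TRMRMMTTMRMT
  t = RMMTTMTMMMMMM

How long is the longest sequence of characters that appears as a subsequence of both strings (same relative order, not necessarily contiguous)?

One common subsequence of length 7: R at s[2]=t[1] → M at s[3]=t[2] → M at s[5]=t[3] → M at s[6]=t[6] → T at s[7]=t[7] → M at s[9]=t[12] → M at s[11]=t[13]. Since dp[12][13] = 7, nothing longer is possible.

7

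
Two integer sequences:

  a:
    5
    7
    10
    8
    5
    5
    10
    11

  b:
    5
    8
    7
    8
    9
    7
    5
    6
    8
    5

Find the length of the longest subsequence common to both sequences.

Match 5 at a[1]=b[1]; then 7 at a[2]=b[3]; then 8 at a[4]=b[4]; then 5 at a[5]=b[7]; then 5 at a[6]=b[10] — 5 values in the same relative order in both. The LCS DP gives dp[8][10] = 5, so this is optimal.

5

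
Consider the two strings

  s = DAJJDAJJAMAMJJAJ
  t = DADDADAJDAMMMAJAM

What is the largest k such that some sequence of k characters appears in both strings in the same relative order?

One common subsequence of length 10: D at s[1]=t[4] → A at s[2]=t[5] → D at s[5]=t[6] → A at s[6]=t[7] → J at s[7]=t[8] → A at s[9]=t[10] → M at s[10]=t[13] → A at s[11]=t[14] → J at s[14]=t[15] → A at s[15]=t[16], and the DP table's final entry dp[16][17] is also 10, so no common subsequence is longer.

10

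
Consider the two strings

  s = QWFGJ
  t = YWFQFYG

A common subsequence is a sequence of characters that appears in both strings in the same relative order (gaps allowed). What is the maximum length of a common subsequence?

3

Let dp[i][j] be the LCS length of the first i characters of s and the first j characters of t. dp[i][j] = dp[i-1][j-1]+1 when the i-th and j-th characters match, else max(dp[i-1][j], dp[i][j-1]).
    ·  Y  W  F  Q  F  Y  G
 ·  0  0  0  0  0  0  0  0
 Q  0  0  0  0  1  1  1  1
 W  0  0  1  1  1  1  1  1
 F  0  0  1  2  2  2  2  2
 G  0  0  1  2  2  2  2  3
 J  0  0  1  2  2  2  2  3
dp[5][7] = 3. One LCS (by backtracking along matches): QFG.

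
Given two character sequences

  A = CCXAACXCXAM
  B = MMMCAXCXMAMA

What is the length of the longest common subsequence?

7

Pick C [2,4], A [5,5], X [7,6], C [8,7], X [9,8], A [10,10], M [11,11]; all 7 characters appear in both, in order. dp[11][12] = 7 confirms this is the maximum.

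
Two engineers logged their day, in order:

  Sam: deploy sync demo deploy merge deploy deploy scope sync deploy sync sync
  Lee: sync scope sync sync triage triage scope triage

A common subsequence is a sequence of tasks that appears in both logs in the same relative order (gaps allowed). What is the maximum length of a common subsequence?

4

Taking sync (Sam #2, Lee #1), scope (Sam #8, Lee #2), sync (Sam #9, Lee #3), sync (Sam #11, Lee #4) gives a common subsequence of length 4. dp[12][8] = 4 confirms this is the maximum.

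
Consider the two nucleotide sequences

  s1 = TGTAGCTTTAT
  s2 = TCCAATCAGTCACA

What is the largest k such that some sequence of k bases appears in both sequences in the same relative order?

Taking T [1,6] → G [2,9] → T [3,10] → A [4,12] → C [6,13] → A [10,14] gives a common subsequence of length 6. Since dp[11][14] = 6, nothing longer is possible.

6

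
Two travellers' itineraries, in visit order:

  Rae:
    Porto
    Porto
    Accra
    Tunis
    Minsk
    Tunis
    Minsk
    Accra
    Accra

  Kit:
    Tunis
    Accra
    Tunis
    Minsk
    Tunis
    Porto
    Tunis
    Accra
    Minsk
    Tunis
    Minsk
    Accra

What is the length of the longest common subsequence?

Match Porto [1,6], then Accra [3,8], then Minsk [5,9], then Tunis [6,10], then Minsk [7,11], then Accra [9,12] — 6 stops in the same relative order in both, and the DP table's final entry dp[9][12] is also 6, so no common subsequence is longer.

6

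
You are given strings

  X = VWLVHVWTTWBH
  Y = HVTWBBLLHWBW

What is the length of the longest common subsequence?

Pick V (X #1, Y #2); then W (X #2, Y #4); then L (X #3, Y #8); then H (X #5, Y #9); then W (X #7, Y #10); then W (X #10, Y #12); all 6 characters appear in both, in order, and the DP table's final entry dp[12][12] is also 6, so no common subsequence is longer.

6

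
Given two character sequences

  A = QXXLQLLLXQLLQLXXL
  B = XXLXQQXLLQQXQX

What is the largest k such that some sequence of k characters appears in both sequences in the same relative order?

10

Taking X at A[2]=B[1], X at A[3]=B[2], L at A[4]=B[3], Q at A[5]=B[6], L at A[7]=B[8], L at A[8]=B[9], Q at A[10]=B[10], Q at A[13]=B[11], X at A[15]=B[12], X at A[16]=B[14] gives a common subsequence of length 10. The LCS DP gives dp[17][14] = 10, so this is optimal.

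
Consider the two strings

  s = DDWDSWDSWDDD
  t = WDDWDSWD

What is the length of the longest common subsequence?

7

Let dp[i][j] be the LCS length of the first i characters of s and the first j characters of t. dp[i][j] = dp[i-1][j-1]+1 when the i-th and j-th characters match, else max(dp[i-1][j], dp[i][j-1]).
    ·  W  D  D  W  D  S  W  D
 ·  0  0  0  0  0  0  0  0  0
 D  0  0  1  1  1  1  1  1  1
 D  0  0  1  2  2  2  2  2  2
 W  0  1  1  2  3  3  3  3  3
 D  0  1  2  2  3  4  4  4  4
 S  0  1  2  2  3  4  5  5  5
 W  0  1  2  2  3  4  5  6  6
 D  0  1  2  3  3  4  5  6  7
 S  0  1  2  3  3  4  5  6  7
 W  0  1  2  3  4  4  5  6  7
 D  0  1  2  3  4  5  5  6  7
 D  0  1  2  3  4  5  5  6  7
 D  0  1  2  3  4  5  5  6  7
dp[12][8] = 7. One LCS (by backtracking along matches): DDWDSWD.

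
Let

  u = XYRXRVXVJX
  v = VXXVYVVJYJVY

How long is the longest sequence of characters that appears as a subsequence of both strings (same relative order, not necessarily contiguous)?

Let dp[i][j] be the LCS length of the first i characters of u and the first j characters of v. dp[i][j] = dp[i-1][j-1]+1 when the i-th and j-th characters match, else max(dp[i-1][j], dp[i][j-1]).
    ·  V  X  X  V  Y  V  V  J  Y  J  V  Y
 ·  0  0  0  0  0  0  0  0  0  0  0  0  0
 X  0  0  1  1  1  1  1  1  1  1  1  1  1
 Y  0  0  1  1  1  2  2  2  2  2  2  2  2
 R  0  0  1  1  1  2  2  2  2  2  2  2  2
 X  0  0  1  2  2  2  2  2  2  2  2  2  2
 R  0  0  1  2  2  2  2  2  2  2  2  2  2
 V  0  1  1  2  3  3  3  3  3  3  3  3  3
 X  0  1  2  2  3  3  3  3  3  3  3  3  3
 V  0  1  2  2  3  3  4  4  4  4  4  4  4
 J  0  1  2  2  3  3  4  4  5  5  5  5  5
 X  0  1  2  3  3  3  4  4  5  5  5  5  5
dp[10][12] = 5. One LCS (by backtracking along matches): XYVVJ.

5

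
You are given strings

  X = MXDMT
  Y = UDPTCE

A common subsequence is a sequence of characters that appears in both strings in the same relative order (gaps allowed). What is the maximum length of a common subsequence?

Pick D (X #3, Y #2) → T (X #5, Y #4); all 2 characters appear in both, in order. Since dp[5][6] = 2, nothing longer is possible.

2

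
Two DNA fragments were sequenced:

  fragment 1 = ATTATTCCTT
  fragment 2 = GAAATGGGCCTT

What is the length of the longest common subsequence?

Pick A [1,3] → A [4,4] → T [5,5] → C [7,9] → C [8,10] → T [9,11] → T [10,12]; all 7 bases appear in both, in order. Since dp[10][12] = 7, nothing longer is possible.

7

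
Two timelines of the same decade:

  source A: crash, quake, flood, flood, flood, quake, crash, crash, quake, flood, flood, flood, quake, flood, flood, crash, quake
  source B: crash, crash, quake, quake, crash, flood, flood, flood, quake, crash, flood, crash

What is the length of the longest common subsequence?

One common subsequence of length 10: crash at source A[1]=source B[2], then quake at source A[2]=source B[3], then quake at source A[6]=source B[4], then crash at source A[8]=source B[5], then flood at source A[10]=source B[6], then flood at source A[11]=source B[7], then flood at source A[12]=source B[8], then quake at source A[13]=source B[9], then flood at source A[15]=source B[11], then crash at source A[16]=source B[12], and the DP table's final entry dp[17][12] is also 10, so no common subsequence is longer.

10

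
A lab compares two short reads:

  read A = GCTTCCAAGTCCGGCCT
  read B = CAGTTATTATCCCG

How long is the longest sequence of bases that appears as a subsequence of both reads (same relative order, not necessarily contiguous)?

Match G at read A[1]=read B[3], then T at read A[3]=read B[4], then T at read A[4]=read B[5], then A at read A[7]=read B[6], then A at read A[8]=read B[9], then T at read A[10]=read B[10], then C at read A[11]=read B[12], then C at read A[12]=read B[13], then G at read A[14]=read B[14] — 9 bases in the same relative order in both. The LCS DP gives dp[17][14] = 9, so this is optimal.

9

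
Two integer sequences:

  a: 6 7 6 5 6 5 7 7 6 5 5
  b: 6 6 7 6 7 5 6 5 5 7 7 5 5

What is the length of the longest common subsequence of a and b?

One common subsequence of length 10: 6 (a #1, b #2), then 7 (a #2, b #3), then 6 (a #3, b #4), then 5 (a #4, b #6), then 6 (a #5, b #7), then 5 (a #6, b #9), then 7 (a #7, b #10), then 7 (a #8, b #11), then 5 (a #10, b #12), then 5 (a #11, b #13). The LCS DP gives dp[11][13] = 10, so this is optimal.

10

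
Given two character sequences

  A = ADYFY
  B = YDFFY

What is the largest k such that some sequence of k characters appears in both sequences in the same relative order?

Match D [2,2]; then F [4,4]; then Y [5,5] — 3 characters in the same relative order in both. dp[5][5] = 3 confirms this is the maximum.

3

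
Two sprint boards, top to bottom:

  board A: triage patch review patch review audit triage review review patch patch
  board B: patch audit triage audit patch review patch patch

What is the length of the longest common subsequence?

Taking patch [4,1]; then audit [6,2]; then triage [7,3]; then review [9,6]; then patch [10,7]; then patch [11,8] gives a common subsequence of length 6. dp[11][8] = 6 confirms this is the maximum.

6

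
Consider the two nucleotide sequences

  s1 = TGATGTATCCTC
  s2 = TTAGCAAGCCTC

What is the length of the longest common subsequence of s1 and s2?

8

Match T at s1[1]=s2[2], then G at s1[2]=s2[4], then A at s1[3]=s2[7], then G at s1[5]=s2[8], then C at s1[9]=s2[9], then C at s1[10]=s2[10], then T at s1[11]=s2[11], then C at s1[12]=s2[12] — 8 bases in the same relative order in both. The LCS DP gives dp[12][12] = 8, so this is optimal.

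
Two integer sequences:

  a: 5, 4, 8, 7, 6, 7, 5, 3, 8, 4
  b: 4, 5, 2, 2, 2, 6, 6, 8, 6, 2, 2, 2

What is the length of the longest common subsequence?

One common subsequence of length 3: 5 [1,2], 8 [3,8], 6 [5,9]. dp[10][12] = 3 confirms this is the maximum.

3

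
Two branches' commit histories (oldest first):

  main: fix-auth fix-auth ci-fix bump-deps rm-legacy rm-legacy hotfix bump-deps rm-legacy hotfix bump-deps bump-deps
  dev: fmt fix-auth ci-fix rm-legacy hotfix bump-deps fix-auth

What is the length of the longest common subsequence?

5

Pick fix-auth (main #2, dev #2); then ci-fix (main #3, dev #3); then rm-legacy (main #6, dev #4); then hotfix (main #7, dev #5); then bump-deps (main #8, dev #6); all 5 commits appear in both, in order, and the DP table's final entry dp[12][7] is also 5, so no common subsequence is longer.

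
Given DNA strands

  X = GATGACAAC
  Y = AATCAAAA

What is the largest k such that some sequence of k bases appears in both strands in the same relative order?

5

Let dp[i][j] be the LCS length of the first i bases of X and the first j bases of Y. dp[i][j] = dp[i-1][j-1]+1 when the i-th and j-th bases match, else max(dp[i-1][j], dp[i][j-1]).
    ·  A  A  T  C  A  A  A  A
 ·  0  0  0  0  0  0  0  0  0
 G  0  0  0  0  0  0  0  0  0
 A  0  1  1  1  1  1  1  1  1
 T  0  1  1  2  2  2  2  2  2
 G  0  1  1  2  2  2  2  2  2
 A  0  1  2  2  2  3  3  3  3
 C  0  1  2  2  3  3  3  3  3
 A  0  1  2  2  3  4  4  4  4
 A  0  1  2  2  3  4  5  5  5
 C  0  1  2  2  3  4  5  5  5
dp[9][8] = 5. One LCS (by backtracking along matches): ATAAA.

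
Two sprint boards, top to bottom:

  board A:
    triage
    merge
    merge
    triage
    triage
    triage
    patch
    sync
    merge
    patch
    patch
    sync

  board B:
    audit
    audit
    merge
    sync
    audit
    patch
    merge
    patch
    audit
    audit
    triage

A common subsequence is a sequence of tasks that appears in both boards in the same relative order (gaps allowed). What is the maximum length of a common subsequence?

Taking merge [2,3] → patch [7,6] → merge [9,7] → patch [10,8] gives a common subsequence of length 4. dp[12][11] = 4 confirms this is the maximum.

4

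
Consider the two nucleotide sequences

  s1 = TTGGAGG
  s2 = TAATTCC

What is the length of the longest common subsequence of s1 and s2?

2

Pick T at s1[1]=s2[4], T at s1[2]=s2[5]; all 2 bases appear in both, in order. The LCS DP gives dp[7][7] = 2, so this is optimal.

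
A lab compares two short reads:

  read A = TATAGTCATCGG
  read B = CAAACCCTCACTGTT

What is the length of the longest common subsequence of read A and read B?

7

Taking A at read A[2]=read B[3] → A at read A[4]=read B[4] → T at read A[6]=read B[8] → C at read A[7]=read B[9] → A at read A[8]=read B[10] → T at read A[9]=read B[12] → G at read A[11]=read B[13] gives a common subsequence of length 7, and the DP table's final entry dp[12][15] is also 7, so no common subsequence is longer.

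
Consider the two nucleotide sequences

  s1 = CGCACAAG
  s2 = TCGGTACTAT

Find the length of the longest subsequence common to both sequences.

5

Match C at s1[1]=s2[2] → G at s1[2]=s2[4] → A at s1[4]=s2[6] → C at s1[5]=s2[7] → A at s1[6]=s2[9] — 5 bases in the same relative order in both. The LCS DP gives dp[8][10] = 5, so this is optimal.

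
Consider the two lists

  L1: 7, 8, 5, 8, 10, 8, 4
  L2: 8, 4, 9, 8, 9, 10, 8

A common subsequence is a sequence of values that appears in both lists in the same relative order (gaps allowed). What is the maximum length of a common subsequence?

Let dp[i][j] be the LCS length of the first i values of L1 and the first j values of L2. dp[i][j] = dp[i-1][j-1]+1 when the i-th and j-th values match, else max(dp[i-1][j], dp[i][j-1]).
    ·  8  4  9  8  9 10  8
 ·  0  0  0  0  0  0  0  0
 7  0  0  0  0  0  0  0  0
 8  0  1  1  1  1  1  1  1
 5  0  1  1  1  1  1  1  1
 8  0  1  1  1  2  2  2  2
10  0  1  1  1  2  2  3  3
 8  0  1  1  1  2  2  3  4
 4  0  1  2  2  2  2  3  4
dp[7][7] = 4. One LCS (by backtracking along matches): 8, 8, 10, 8.

4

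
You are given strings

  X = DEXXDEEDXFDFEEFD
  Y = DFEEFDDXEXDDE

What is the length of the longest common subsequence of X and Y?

Taking D at X[1]=Y[1], then E at X[2]=Y[4], then X at X[3]=Y[8], then X at X[4]=Y[10], then D at X[8]=Y[11], then D at X[11]=Y[12], then E at X[14]=Y[13] gives a common subsequence of length 7, and the DP table's final entry dp[16][13] is also 7, so no common subsequence is longer.

7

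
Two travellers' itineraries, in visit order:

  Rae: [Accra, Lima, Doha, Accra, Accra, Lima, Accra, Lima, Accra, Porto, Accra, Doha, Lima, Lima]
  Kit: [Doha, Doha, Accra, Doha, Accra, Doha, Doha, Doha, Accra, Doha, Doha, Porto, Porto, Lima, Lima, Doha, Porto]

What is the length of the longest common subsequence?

7

Taking Accra [1,3], then Doha [3,4], then Accra [4,5], then Accra [5,9], then Lima [6,14], then Lima [8,15], then Porto [10,17] gives a common subsequence of length 7. Since dp[14][17] = 7, nothing longer is possible.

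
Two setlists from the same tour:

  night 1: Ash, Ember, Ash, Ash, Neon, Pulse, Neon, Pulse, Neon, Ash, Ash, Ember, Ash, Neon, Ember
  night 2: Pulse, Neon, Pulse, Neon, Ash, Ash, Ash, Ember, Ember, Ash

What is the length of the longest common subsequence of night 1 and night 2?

8

One common subsequence of length 8: Pulse at night 1[6]=night 2[1], then Neon at night 1[7]=night 2[2], then Pulse at night 1[8]=night 2[3], then Neon at night 1[9]=night 2[4], then Ash at night 1[10]=night 2[6], then Ash at night 1[11]=night 2[7], then Ember at night 1[12]=night 2[9], then Ash at night 1[13]=night 2[10]. The LCS DP gives dp[15][10] = 8, so this is optimal.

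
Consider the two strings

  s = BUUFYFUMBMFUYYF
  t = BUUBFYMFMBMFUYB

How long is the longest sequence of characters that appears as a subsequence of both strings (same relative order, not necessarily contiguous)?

12

Taking B [1,1], then U [2,2], then U [3,3], then F [4,5], then Y [5,6], then F [6,8], then M [8,9], then B [9,10], then M [10,11], then F [11,12], then U [12,13], then Y [13,14] gives a common subsequence of length 12, and the DP table's final entry dp[15][15] is also 12, so no common subsequence is longer.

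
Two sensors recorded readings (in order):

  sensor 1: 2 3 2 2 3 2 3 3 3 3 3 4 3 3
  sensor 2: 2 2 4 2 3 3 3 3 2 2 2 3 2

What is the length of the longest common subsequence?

Taking 2 [1,1]; then 2 [3,2]; then 2 [4,4]; then 3 [5,5]; then 3 [7,6]; then 3 [8,7]; then 3 [9,8]; then 3 [10,12] gives a common subsequence of length 8, and the DP table's final entry dp[14][13] is also 8, so no common subsequence is longer.

8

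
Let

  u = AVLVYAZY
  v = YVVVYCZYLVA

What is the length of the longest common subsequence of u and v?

Let dp[i][j] be the LCS length of the first i characters of u and the first j characters of v. dp[i][j] = dp[i-1][j-1]+1 when the i-th and j-th characters match, else max(dp[i-1][j], dp[i][j-1]).
    ·  Y  V  V  V  Y  C  Z  Y  L  V  A
 ·  0  0  0  0  0  0  0  0  0  0  0  0
 A  0  0  0  0  0  0  0  0  0  0  0  1
 V  0  0  1  1  1  1  1  1  1  1  1  1
 L  0  0  1  1  1  1  1  1  1  2  2  2
 V  0  0  1  2  2  2  2  2  2  2  3  3
 Y  0  1  1  2  2  3  3  3  3  3  3  3
 A  0  1  1  2  2  3  3  3  3  3  3  4
 Z  0  1  1  2  2  3  3  4  4  4  4  4
 Y  0  1  1  2  2  3  3  4  5  5  5  5
dp[8][11] = 5. One LCS (by backtracking along matches): VVYZY.

5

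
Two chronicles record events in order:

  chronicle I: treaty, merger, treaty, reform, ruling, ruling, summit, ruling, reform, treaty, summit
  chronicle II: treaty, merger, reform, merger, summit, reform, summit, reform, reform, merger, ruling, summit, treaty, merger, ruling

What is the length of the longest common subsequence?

6

Match treaty (chronicle I #1, chronicle II #1), merger (chronicle I #2, chronicle II #4), reform (chronicle I #4, chronicle II #9), ruling (chronicle I #6, chronicle II #11), summit (chronicle I #7, chronicle II #12), ruling (chronicle I #8, chronicle II #15) — 6 events in the same relative order in both. dp[11][15] = 6 confirms this is the maximum.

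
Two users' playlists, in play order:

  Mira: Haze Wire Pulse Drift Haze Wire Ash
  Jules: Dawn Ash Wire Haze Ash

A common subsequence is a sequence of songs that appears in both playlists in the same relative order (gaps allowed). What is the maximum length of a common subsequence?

One common subsequence of length 3: Wire at Mira[2]=Jules[3]; then Haze at Mira[5]=Jules[4]; then Ash at Mira[7]=Jules[5]. The LCS DP gives dp[7][5] = 3, so this is optimal.

3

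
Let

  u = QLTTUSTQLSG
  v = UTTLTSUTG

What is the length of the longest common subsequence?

Pick L [2,4], T [3,5], U [5,7], T [7,8], G [11,9]; all 5 characters appear in both, in order. dp[11][9] = 5 confirms this is the maximum.

5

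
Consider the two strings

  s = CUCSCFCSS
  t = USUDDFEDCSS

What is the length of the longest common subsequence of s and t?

6

One common subsequence of length 6: U at s[2]=t[1] → S at s[4]=t[2] → F at s[6]=t[6] → C at s[7]=t[9] → S at s[8]=t[10] → S at s[9]=t[11]. dp[9][11] = 6 confirms this is the maximum.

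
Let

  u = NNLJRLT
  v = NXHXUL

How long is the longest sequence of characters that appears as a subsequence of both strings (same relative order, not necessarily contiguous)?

2

Pick N [1,1]; then L [6,6]; all 2 characters appear in both, in order. Since dp[7][6] = 2, nothing longer is possible.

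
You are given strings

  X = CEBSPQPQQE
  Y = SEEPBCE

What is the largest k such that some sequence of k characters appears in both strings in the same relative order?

3

Let dp[i][j] be the LCS length of the first i characters of X and the first j characters of Y. dp[i][j] = dp[i-1][j-1]+1 when the i-th and j-th characters match, else max(dp[i-1][j], dp[i][j-1]).
    ·  S  E  E  P  B  C  E
 ·  0  0  0  0  0  0  0  0
 C  0  0  0  0  0  0  1  1
 E  0  0  1  1  1  1  1  2
 B  0  0  1  1  1  2  2  2
 S  0  1  1  1  1  2  2  2
 P  0  1  1  1  2  2  2  2
 Q  0  1  1  1  2  2  2  2
 P  0  1  1  1  2  2  2  2
 Q  0  1  1  1  2  2  2  2
 Q  0  1  1  1  2  2  2  2
 E  0  1  2  2  2  2  2  3
dp[10][7] = 3. One LCS (by backtracking along matches): EBE.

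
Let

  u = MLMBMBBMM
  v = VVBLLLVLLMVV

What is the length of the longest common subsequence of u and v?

2

Pick L (u #2, v #9); then M (u #3, v #10); all 2 characters appear in both, in order. The LCS DP gives dp[9][12] = 2, so this is optimal.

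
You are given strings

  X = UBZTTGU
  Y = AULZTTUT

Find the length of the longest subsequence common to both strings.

5

Match U (X #1, Y #2), then Z (X #3, Y #4), then T (X #4, Y #5), then T (X #5, Y #6), then U (X #7, Y #7) — 5 characters in the same relative order in both, and the DP table's final entry dp[7][8] is also 5, so no common subsequence is longer.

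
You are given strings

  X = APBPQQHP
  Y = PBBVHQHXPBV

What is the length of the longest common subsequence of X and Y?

Taking P [2,1], B [3,3], Q [6,6], H [7,7], P [8,9] gives a common subsequence of length 5. The LCS DP gives dp[8][11] = 5, so this is optimal.

5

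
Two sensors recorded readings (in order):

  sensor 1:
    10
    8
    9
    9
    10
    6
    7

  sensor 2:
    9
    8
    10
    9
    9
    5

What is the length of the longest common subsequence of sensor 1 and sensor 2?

3

Let dp[i][j] be the LCS length of the first i values of sensor 1 and the first j values of sensor 2. dp[i][j] = dp[i-1][j-1]+1 when the i-th and j-th values match, else max(dp[i-1][j], dp[i][j-1]).
    ·  9  8 10  9  9  5
 ·  0  0  0  0  0  0  0
10  0  0  0  1  1  1  1
 8  0  0  1  1  1  1  1
 9  0  1  1  1  2  2  2
 9  0  1  1  1  2  3  3
10  0  1  1  2  2  3  3
 6  0  1  1  2  2  3  3
 7  0  1  1  2  2  3  3
dp[7][6] = 3. One LCS (by backtracking along matches): 10, 9, 9.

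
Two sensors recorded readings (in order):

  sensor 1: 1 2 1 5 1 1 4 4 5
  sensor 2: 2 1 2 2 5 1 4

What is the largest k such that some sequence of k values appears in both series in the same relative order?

Match 1 (sensor 1 #1, sensor 2 #2), 2 (sensor 1 #2, sensor 2 #4), 5 (sensor 1 #4, sensor 2 #5), 1 (sensor 1 #6, sensor 2 #6), 4 (sensor 1 #8, sensor 2 #7) — 5 values in the same relative order in both, and the DP table's final entry dp[9][7] is also 5, so no common subsequence is longer.

5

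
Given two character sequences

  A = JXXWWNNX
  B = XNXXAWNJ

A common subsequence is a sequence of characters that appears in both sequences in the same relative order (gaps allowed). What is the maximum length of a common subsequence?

One common subsequence of length 4: X [2,3]; then X [3,4]; then W [5,6]; then N [6,7], and the DP table's final entry dp[8][8] is also 4, so no common subsequence is longer.

4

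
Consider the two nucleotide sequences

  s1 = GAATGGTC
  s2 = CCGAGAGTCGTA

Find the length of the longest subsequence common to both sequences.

Let dp[i][j] be the LCS length of the first i bases of s1 and the first j bases of s2. dp[i][j] = dp[i-1][j-1]+1 when the i-th and j-th bases match, else max(dp[i-1][j], dp[i][j-1]).
    ·  C  C  G  A  G  A  G  T  C  G  T  A
 ·  0  0  0  0  0  0  0  0  0  0  0  0  0
 G  0  0  0  1  1  1  1  1  1  1  1  1  1
 A  0  0  0  1  2  2  2  2  2  2  2  2  2
 A  0  0  0  1  2  2  3  3  3  3  3  3  3
 T  0  0  0  1  2  2  3  3  4  4  4  4  4
 G  0  0  0  1  2  3  3  4  4  4  5  5  5
 G  0  0  0  1  2  3  3  4  4  4  5  5  5
 T  0  0  0  1  2  3  3  4  5  5  5  6  6
 C  0  1  1  1  2  3  3  4  5  6  6  6  6
dp[8][12] = 6. One LCS (by backtracking along matches): GAATGT.

6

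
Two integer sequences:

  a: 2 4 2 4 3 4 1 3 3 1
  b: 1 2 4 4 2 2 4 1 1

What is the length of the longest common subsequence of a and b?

6

Pick 2 [1,2]; then 4 [2,4]; then 2 [3,6]; then 4 [6,7]; then 1 [7,8]; then 1 [10,9]; all 6 values appear in both, in order. dp[10][9] = 6 confirms this is the maximum.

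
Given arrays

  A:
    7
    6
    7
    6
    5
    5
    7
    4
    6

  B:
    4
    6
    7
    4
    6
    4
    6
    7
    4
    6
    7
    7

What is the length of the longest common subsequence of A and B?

6

Match 7 at A[1]=B[3] → 6 at A[2]=B[5] → 6 at A[4]=B[7] → 7 at A[7]=B[8] → 4 at A[8]=B[9] → 6 at A[9]=B[10] — 6 values in the same relative order in both, and the DP table's final entry dp[9][12] is also 6, so no common subsequence is longer.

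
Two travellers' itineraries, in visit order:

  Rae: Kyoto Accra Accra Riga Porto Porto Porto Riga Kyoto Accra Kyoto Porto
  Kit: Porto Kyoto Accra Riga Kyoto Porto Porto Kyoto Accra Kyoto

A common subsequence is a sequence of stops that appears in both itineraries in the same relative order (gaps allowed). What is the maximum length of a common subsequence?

8

Pick Kyoto (Rae #1, Kit #2) → Accra (Rae #3, Kit #3) → Riga (Rae #4, Kit #4) → Porto (Rae #6, Kit #6) → Porto (Rae #7, Kit #7) → Kyoto (Rae #9, Kit #8) → Accra (Rae #10, Kit #9) → Kyoto (Rae #11, Kit #10); all 8 stops appear in both, in order. The LCS DP gives dp[12][10] = 8, so this is optimal.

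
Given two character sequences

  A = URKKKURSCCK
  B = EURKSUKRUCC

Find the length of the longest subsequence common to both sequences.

7

Match U at A[1]=B[2], then R at A[2]=B[3], then K at A[3]=B[4], then K at A[4]=B[7], then U at A[6]=B[9], then C at A[9]=B[10], then C at A[10]=B[11] — 7 characters in the same relative order in both. Since dp[11][11] = 7, nothing longer is possible.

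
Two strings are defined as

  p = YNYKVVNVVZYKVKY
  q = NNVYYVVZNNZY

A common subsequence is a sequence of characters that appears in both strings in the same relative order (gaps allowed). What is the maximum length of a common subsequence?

Taking Y [1,4]; then Y [3,5]; then V [5,6]; then V [6,7]; then N [7,10]; then Z [10,11]; then Y [15,12] gives a common subsequence of length 7. dp[15][12] = 7 confirms this is the maximum.

7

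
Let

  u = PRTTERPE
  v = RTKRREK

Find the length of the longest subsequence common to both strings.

Let dp[i][j] be the LCS length of the first i characters of u and the first j characters of v. dp[i][j] = dp[i-1][j-1]+1 when the i-th and j-th characters match, else max(dp[i-1][j], dp[i][j-1]).
    ·  R  T  K  R  R  E  K
 ·  0  0  0  0  0  0  0  0
 P  0  0  0  0  0  0  0  0
 R  0  1  1  1  1  1  1  1
 T  0  1  2  2  2  2  2  2
 T  0  1  2  2  2  2  2  2
 E  0  1  2  2  2  2  3  3
 R  0  1  2  2  3  3  3  3
 P  0  1  2  2  3  3  3  3
 E  0  1  2  2  3  3  4  4
dp[8][7] = 4. One LCS (by backtracking along matches): RTRE.

4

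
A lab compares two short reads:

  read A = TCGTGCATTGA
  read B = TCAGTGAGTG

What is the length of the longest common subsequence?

8

Let dp[i][j] be the LCS length of the first i bases of read A and the first j bases of read B. dp[i][j] = dp[i-1][j-1]+1 when the i-th and j-th bases match, else max(dp[i-1][j], dp[i][j-1]).
    ·  T  C  A  G  T  G  A  G  T  G
 ·  0  0  0  0  0  0  0  0  0  0  0
 T  0  1  1  1  1  1  1  1  1  1  1
 C  0  1  2  2  2  2  2  2  2  2  2
 G  0  1  2  2  3  3  3  3  3  3  3
 T  0  1  2  2  3  4  4  4  4  4  4
 G  0  1  2  2  3  4  5  5  5  5  5
 C  0  1  2  2  3  4  5  5  5  5  5
 A  0  1  2  3  3  4  5  6  6  6  6
 T  0  1  2  3  3  4  5  6  6  7  7
 T  0  1  2  3  3  4  5  6  6  7  7
 G  0  1  2  3  4  4  5  6  7  7  8
 A  0  1  2  3  4  4  5  6  7  7  8
dp[11][10] = 8. One LCS (by backtracking along matches): TCGTGATG.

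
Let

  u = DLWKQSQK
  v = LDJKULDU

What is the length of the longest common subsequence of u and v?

Pick D [1,2]; then L [2,6]; all 2 characters appear in both, in order, and the DP table's final entry dp[8][8] is also 2, so no common subsequence is longer.

2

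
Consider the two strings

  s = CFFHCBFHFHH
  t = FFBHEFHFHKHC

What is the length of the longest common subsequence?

Let dp[i][j] be the LCS length of the first i characters of s and the first j characters of t. dp[i][j] = dp[i-1][j-1]+1 when the i-th and j-th characters match, else max(dp[i-1][j], dp[i][j-1]).
    ·  F  F  B  H  E  F  H  F  H  K  H  C
 ·  0  0  0  0  0  0  0  0  0  0  0  0  0
 C  0  0  0  0  0  0  0  0  0  0  0  0  1
 F  0  1  1  1  1  1  1  1  1  1  1  1  1
 F  0  1  2  2  2  2  2  2  2  2  2  2  2
 H  0  1  2  2  3  3  3  3  3  3  3  3  3
 C  0  1  2  2  3  3  3  3  3  3  3  3  4
 B  0  1  2  3  3  3  3  3  3  3  3  3  4
 F  0  1  2  3  3  3  4  4  4  4  4  4  4
 H  0  1  2  3  4  4  4  5  5  5  5  5  5
 F  0  1  2  3  4  4  5  5  6  6  6  6  6
 H  0  1  2  3  4  4  5  6  6  7  7  7  7
 H  0  1  2  3  4  4  5  6  6  7  7  8  8
dp[11][12] = 8. One LCS (by backtracking along matches): FFHFHFHH.

8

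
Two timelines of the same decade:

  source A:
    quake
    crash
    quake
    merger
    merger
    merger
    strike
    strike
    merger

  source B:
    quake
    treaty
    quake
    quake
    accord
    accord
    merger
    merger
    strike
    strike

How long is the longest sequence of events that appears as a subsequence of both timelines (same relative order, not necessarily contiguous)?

6

Match quake [1,3]; then quake [3,4]; then merger [5,7]; then merger [6,8]; then strike [7,9]; then strike [8,10] — 6 events in the same relative order in both. dp[9][10] = 6 confirms this is the maximum.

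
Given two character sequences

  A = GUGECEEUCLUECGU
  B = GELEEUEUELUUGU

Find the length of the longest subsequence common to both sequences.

Taking G (A #1, B #1); then E (A #4, B #4); then E (A #6, B #5); then E (A #7, B #7); then U (A #8, B #8); then L (A #10, B #10); then U (A #11, B #12); then G (A #14, B #13); then U (A #15, B #14) gives a common subsequence of length 9. dp[15][14] = 9 confirms this is the maximum.

9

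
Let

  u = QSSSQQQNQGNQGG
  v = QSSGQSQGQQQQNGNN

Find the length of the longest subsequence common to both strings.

Pick Q at u[1]=v[1], S at u[2]=v[2], S at u[3]=v[3], S at u[4]=v[6], Q at u[5]=v[10], Q at u[6]=v[11], Q at u[7]=v[12], N at u[8]=v[13], G at u[10]=v[14], N at u[11]=v[16]; all 10 characters appear in both, in order. Since dp[14][16] = 10, nothing longer is possible.

10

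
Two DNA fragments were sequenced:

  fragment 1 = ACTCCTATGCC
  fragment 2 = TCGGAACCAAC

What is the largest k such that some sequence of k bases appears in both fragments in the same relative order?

Taking A (fragment 1 #1, fragment 2 #6), then C (fragment 1 #2, fragment 2 #7), then C (fragment 1 #4, fragment 2 #8), then A (fragment 1 #7, fragment 2 #10), then C (fragment 1 #11, fragment 2 #11) gives a common subsequence of length 5. The LCS DP gives dp[11][11] = 5, so this is optimal.

5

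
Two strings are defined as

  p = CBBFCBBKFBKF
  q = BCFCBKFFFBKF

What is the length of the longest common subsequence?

Pick C (p #1, q #2) → F (p #4, q #3) → C (p #5, q #4) → B (p #7, q #5) → K (p #8, q #6) → F (p #9, q #9) → B (p #10, q #10) → K (p #11, q #11) → F (p #12, q #12); all 9 characters appear in both, in order. Since dp[12][12] = 9, nothing longer is possible.

9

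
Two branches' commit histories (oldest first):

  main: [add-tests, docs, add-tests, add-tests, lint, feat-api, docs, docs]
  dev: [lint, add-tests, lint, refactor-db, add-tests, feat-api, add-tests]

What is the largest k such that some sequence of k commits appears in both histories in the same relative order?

Pick add-tests at main[1]=dev[2] → add-tests at main[3]=dev[5] → add-tests at main[4]=dev[7]; all 3 commits appear in both, in order, and the DP table's final entry dp[8][7] is also 3, so no common subsequence is longer.

3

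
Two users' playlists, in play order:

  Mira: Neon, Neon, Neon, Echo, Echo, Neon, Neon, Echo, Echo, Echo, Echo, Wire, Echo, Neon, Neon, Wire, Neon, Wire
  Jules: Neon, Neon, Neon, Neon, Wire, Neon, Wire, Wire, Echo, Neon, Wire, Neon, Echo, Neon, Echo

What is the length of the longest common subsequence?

10

Taking Neon [1,1] → Neon [2,2] → Neon [3,3] → Neon [6,4] → Neon [7,6] → Wire [12,8] → Echo [13,9] → Neon [14,10] → Neon [15,12] → Neon [17,14] gives a common subsequence of length 10. Since dp[18][15] = 10, nothing longer is possible.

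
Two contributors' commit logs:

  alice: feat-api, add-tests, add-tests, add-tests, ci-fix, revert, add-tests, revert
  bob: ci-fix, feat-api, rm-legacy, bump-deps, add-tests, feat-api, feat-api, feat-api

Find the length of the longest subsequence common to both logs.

2

Match feat-api at alice[1]=bob[2], add-tests at alice[2]=bob[5] — 2 commits in the same relative order in both. dp[8][8] = 2 confirms this is the maximum.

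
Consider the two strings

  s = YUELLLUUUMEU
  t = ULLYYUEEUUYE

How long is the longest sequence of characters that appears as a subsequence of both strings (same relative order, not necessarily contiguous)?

Taking U at s[2]=t[1], L at s[4]=t[2], L at s[5]=t[3], U at s[7]=t[6], U at s[8]=t[9], U at s[9]=t[10], E at s[11]=t[12] gives a common subsequence of length 7, and the DP table's final entry dp[12][12] is also 7, so no common subsequence is longer.

7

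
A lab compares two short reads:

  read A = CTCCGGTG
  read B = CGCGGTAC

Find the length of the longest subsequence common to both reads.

5

Let dp[i][j] be the LCS length of the first i bases of read A and the first j bases of read B. dp[i][j] = dp[i-1][j-1]+1 when the i-th and j-th bases match, else max(dp[i-1][j], dp[i][j-1]).
    ·  C  G  C  G  G  T  A  C
 ·  0  0  0  0  0  0  0  0  0
 C  0  1  1  1  1  1  1  1  1
 T  0  1  1  1  1  1  2  2  2
 C  0  1  1  2  2  2  2  2  3
 C  0  1  1  2  2  2  2  2  3
 G  0  1  2  2  3  3  3  3  3
 G  0  1  2  2  3  4  4  4  4
 T  0  1  2  2  3  4  5  5  5
 G  0  1  2  2  3  4  5  5  5
dp[8][8] = 5. One LCS (by backtracking along matches): CCGGT.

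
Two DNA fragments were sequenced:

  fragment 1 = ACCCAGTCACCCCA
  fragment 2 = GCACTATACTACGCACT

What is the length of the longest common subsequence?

9

Pick A [1,3], C [2,4], A [5,6], T [7,7], C [8,9], A [9,11], C [10,12], C [11,14], C [12,16]; all 9 bases appear in both, in order. Since dp[14][17] = 9, nothing longer is possible.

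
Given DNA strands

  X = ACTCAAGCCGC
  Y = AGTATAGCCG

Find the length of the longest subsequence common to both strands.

8

Pick A at X[1]=Y[1] → T at X[3]=Y[3] → A at X[5]=Y[4] → A at X[6]=Y[6] → G at X[7]=Y[7] → C at X[8]=Y[8] → C at X[9]=Y[9] → G at X[10]=Y[10]; all 8 bases appear in both, in order. Since dp[11][10] = 8, nothing longer is possible.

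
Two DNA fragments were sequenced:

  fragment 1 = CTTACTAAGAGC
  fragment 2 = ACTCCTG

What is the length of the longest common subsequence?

Match C (fragment 1 #1, fragment 2 #2); then T (fragment 1 #2, fragment 2 #3); then C (fragment 1 #5, fragment 2 #5); then T (fragment 1 #6, fragment 2 #6); then G (fragment 1 #11, fragment 2 #7) — 5 bases in the same relative order in both. Since dp[12][7] = 5, nothing longer is possible.

5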